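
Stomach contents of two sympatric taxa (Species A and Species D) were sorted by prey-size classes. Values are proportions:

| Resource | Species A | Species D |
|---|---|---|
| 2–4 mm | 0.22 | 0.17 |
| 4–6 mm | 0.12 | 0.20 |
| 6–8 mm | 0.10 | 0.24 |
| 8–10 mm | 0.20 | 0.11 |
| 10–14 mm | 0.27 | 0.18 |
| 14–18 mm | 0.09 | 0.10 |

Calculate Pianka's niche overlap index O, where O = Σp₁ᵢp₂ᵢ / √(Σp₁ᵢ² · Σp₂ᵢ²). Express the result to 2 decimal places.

Σ p₁ᵢp₂ᵢ = 0.0374 + 0.0240 + 0.0240 + 0.0220 + 0.0486 + 0.0090 = 0.1650
Σp_1ᵢ² = 0.22² + 0.12² + 0.10² + 0.20² + 0.27² + 0.09² = 0.0484 + 0.0144 + 0.0100 + 0.0400 + 0.0729 + 0.0081 = 0.1938
Σp_2ᵢ² = 0.17² + 0.20² + 0.24² + 0.11² + 0.18² + 0.10² = 0.0289 + 0.0400 + 0.0576 + 0.0121 + 0.0324 + 0.0100 = 0.1810
O = 0.1650 / √(0.1938 × 0.1810) = 0.1650 / 0.18729 = 0.8810

0.88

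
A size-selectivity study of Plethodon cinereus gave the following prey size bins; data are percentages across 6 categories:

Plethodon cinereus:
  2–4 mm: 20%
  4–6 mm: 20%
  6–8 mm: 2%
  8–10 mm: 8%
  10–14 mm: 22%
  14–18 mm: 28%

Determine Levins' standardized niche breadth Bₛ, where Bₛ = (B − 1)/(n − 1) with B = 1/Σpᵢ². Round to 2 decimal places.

0.74

Convert percentages to proportions (divide by 100).
Σpᵢ² = 0.20² + 0.20² + 0.02² + 0.08² + 0.22² + 0.28² = 0.0400 + 0.0400 + 0.0004 + 0.0064 + 0.0484 + 0.0784 = 0.2136
B = 1 / 0.2136 = 4.6816
Bₛ = (B − 1)/(n − 1) = (4.6816 − 1)/(6 − 1) = 3.6816/5 = 0.7363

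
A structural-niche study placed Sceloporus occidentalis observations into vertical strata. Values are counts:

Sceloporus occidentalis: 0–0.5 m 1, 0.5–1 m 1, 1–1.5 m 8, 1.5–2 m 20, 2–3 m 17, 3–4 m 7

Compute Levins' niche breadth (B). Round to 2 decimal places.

3.63

Proportions for Sceloporus occidentalis (n=54): 1/54=0.0185, 1/54=0.0185, 8/54=0.1481, 20/54=0.3704, 17/54=0.3148, 7/54=0.1296
Σpᵢ² = 0.0185² + 0.0185² + 0.1481² + 0.3704² + 0.3148² + 0.1296² = 0.000342 + 0.000342 + 0.021934 + 0.137196 + 0.099099 + 0.016796 = 0.275709
B = 1 / 0.275709 = 3.6270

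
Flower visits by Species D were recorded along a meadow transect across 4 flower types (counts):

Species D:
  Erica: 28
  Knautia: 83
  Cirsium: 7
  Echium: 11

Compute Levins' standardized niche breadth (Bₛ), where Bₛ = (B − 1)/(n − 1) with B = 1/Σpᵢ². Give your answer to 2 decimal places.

Proportions for Species D (n=129): 28/129=0.2171, 83/129=0.6434, 7/129=0.0543, 11/129=0.0853
Σpᵢ² = 0.2171² + 0.6434² + 0.0543² + 0.0853² = 0.047132 + 0.413964 + 0.002948 + 0.007276 = 0.471320
B = 1 / 0.471320 = 2.1217
Bₛ = (B − 1)/(n − 1) = (2.1217 − 1)/(4 − 1) = 1.1217/3 = 0.3739

0.37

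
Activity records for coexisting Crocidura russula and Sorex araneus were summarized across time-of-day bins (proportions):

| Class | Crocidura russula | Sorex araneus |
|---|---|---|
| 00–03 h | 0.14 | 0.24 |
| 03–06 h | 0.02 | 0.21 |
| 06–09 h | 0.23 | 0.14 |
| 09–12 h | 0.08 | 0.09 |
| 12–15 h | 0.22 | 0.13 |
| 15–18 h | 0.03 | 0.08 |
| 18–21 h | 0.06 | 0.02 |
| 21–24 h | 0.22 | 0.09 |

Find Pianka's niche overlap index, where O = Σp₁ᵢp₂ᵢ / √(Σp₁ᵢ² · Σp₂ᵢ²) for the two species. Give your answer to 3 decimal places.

Σ p₁ᵢp₂ᵢ = 0.0336 + 0.0042 + 0.0322 + 0.0072 + 0.0286 + 0.0024 + 0.0012 + 0.0198 = 0.1292
Σp_1ᵢ² = 0.14² + 0.02² + 0.23² + 0.08² + 0.22² + 0.03² + 0.06² + 0.22² = 0.0196 + 0.0004 + 0.0529 + 0.0064 + 0.0484 + 0.0009 + 0.0036 + 0.0484 = 0.1806
Σp_2ᵢ² = 0.24² + 0.21² + 0.14² + 0.09² + 0.13² + 0.08² + 0.02² + 0.09² = 0.0576 + 0.0441 + 0.0196 + 0.0081 + 0.0169 + 0.0064 + 0.0004 + 0.0081 = 0.1612
O = 0.1292 / √(0.1806 × 0.1612) = 0.1292 / 0.170624 = 0.75722

0.757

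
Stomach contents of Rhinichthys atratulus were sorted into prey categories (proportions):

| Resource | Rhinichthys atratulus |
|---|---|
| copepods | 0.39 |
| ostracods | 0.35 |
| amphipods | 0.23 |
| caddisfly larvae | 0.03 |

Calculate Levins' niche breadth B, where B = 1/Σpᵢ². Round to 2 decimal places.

3.05

Σpᵢ² = 0.39² + 0.35² + 0.23² + 0.03² = 0.1521 + 0.1225 + 0.0529 + 0.0009 = 0.3284
B = 1 / 0.3284 = 3.0451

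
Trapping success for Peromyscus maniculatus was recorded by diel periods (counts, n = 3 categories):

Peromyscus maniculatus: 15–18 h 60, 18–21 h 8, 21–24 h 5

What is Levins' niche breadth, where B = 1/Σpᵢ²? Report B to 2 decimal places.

Proportions for Peromyscus maniculatus (n=73): 60/73=0.8219, 8/73=0.1096, 5/73=0.0685
Σpᵢ² = 0.8219² + 0.1096² + 0.0685² = 0.675520 + 0.012012 + 0.004692 = 0.692224
B = 1 / 0.692224 = 1.4446

1.44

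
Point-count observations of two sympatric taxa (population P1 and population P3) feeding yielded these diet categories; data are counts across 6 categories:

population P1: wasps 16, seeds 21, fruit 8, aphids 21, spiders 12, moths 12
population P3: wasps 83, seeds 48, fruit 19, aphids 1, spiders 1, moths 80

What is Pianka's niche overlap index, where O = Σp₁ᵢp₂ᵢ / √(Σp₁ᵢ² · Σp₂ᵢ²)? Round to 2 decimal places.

0.71

Proportions for population P1 (n=90): 16/90=0.1778, 21/90=0.2333, 8/90=0.0889, 21/90=0.2333, 12/90=0.1333, 12/90=0.1333
Proportions for population P3 (n=232): 83/232=0.3578, 48/232=0.2069, 19/232=0.0819, 1/232=0.0043, 1/232=0.0043, 80/232=0.3448
Σ p₁ᵢp₂ᵢ = 0.063617 + 0.048270 + 0.007281 + 0.001003 + 0.000573 + 0.045962 = 0.166706
Σp_1ᵢ² = 0.1778² + 0.2333² + 0.0889² + 0.2333² + 0.1333² + 0.1333² = 0.031613 + 0.054429 + 0.007903 + 0.054429 + 0.017769 + 0.017769 = 0.183912
Σp_2ᵢ² = 0.3578² + 0.2069² + 0.0819² + 0.0043² + 0.0043² + 0.3448² = 0.128021 + 0.042808 + 0.006708 + 0.000018 + 0.000018 + 0.118887 = 0.296460
O = 0.166706 / √(0.183912 × 0.296460) = 0.166706 / 0.2335006 = 0.7139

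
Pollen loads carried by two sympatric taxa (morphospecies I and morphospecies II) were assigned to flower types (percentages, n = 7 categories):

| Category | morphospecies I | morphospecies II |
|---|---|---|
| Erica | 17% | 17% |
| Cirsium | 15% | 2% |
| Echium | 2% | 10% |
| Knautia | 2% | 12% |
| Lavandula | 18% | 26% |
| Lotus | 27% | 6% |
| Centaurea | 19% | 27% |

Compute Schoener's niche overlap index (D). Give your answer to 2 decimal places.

0.66

Convert percentages to proportions (divide by 100).
Σ|p₁ᵢ − p₂ᵢ| = 0.00 + 0.13 + 0.08 + 0.10 + 0.08 + 0.21 + 0.08 = 0.68
D = 1 − ½ × 0.68 = 1 − 0.340 = 0.6600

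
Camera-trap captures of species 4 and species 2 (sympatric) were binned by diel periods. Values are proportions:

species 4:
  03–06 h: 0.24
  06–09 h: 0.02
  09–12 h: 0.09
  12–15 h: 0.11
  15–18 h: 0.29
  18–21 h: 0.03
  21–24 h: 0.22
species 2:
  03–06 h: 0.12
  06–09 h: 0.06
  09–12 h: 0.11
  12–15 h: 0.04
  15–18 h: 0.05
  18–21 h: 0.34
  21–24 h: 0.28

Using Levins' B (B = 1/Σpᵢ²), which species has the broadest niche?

Σp_4ᵢ² = 0.24² + 0.02² + 0.09² + 0.11² + 0.29² + 0.03² + 0.22² = 0.0576 + 0.0004 + 0.0081 + 0.0121 + 0.0841 + 0.0009 + 0.0484 = 0.2116
B_4 = 1 / 0.2116 = 4.7259
Σp_2ᵢ² = 0.12² + 0.06² + 0.11² + 0.04² + 0.05² + 0.34² + 0.28² = 0.0144 + 0.0036 + 0.0121 + 0.0016 + 0.0025 + 0.1156 + 0.0784 = 0.2282
B_2 = 1 / 0.2282 = 4.3821
Highest B → broadest niche (most generalist): species 4 (B = 4.73).

species 4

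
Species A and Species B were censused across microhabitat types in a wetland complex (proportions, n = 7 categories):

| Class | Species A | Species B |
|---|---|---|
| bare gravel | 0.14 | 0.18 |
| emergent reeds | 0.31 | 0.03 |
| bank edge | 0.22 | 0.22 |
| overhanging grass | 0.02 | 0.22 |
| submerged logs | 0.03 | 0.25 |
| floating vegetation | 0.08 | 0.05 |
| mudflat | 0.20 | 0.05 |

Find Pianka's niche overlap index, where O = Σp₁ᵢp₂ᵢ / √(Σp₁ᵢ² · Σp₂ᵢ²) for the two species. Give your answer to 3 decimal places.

0.532

Σ p₁ᵢp₂ᵢ = 0.0252 + 0.0093 + 0.0484 + 0.0044 + 0.0075 + 0.0040 + 0.0100 = 0.1088
Σp_1ᵢ² = 0.14² + 0.31² + 0.22² + 0.02² + 0.03² + 0.08² + 0.20² = 0.0196 + 0.0961 + 0.0484 + 0.0004 + 0.0009 + 0.0064 + 0.0400 = 0.2118
Σp_2ᵢ² = 0.18² + 0.03² + 0.22² + 0.22² + 0.25² + 0.05² + 0.05² = 0.0324 + 0.0009 + 0.0484 + 0.0484 + 0.0625 + 0.0025 + 0.0025 = 0.1976
O = 0.1088 / √(0.2118 × 0.1976) = 0.1088 / 0.204577 = 0.53183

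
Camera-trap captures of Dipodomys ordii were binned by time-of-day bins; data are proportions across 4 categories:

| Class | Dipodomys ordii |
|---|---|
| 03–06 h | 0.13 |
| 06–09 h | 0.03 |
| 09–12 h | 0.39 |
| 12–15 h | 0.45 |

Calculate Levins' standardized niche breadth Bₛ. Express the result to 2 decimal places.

0.56

Σpᵢ² = 0.13² + 0.03² + 0.39² + 0.45² = 0.0169 + 0.0009 + 0.1521 + 0.2025 = 0.3724
B = 1 / 0.3724 = 2.6853
Bₛ = (B − 1)/(n − 1) = (2.6853 − 1)/(4 − 1) = 1.6853/3 = 0.5618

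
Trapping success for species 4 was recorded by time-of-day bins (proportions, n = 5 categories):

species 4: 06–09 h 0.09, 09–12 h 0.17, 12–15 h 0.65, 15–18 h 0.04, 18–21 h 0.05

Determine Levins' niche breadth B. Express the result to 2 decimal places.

Σpᵢ² = 0.09² + 0.17² + 0.65² + 0.04² + 0.05² = 0.0081 + 0.0289 + 0.4225 + 0.0016 + 0.0025 = 0.4636
B = 1 / 0.4636 = 2.1570

2.16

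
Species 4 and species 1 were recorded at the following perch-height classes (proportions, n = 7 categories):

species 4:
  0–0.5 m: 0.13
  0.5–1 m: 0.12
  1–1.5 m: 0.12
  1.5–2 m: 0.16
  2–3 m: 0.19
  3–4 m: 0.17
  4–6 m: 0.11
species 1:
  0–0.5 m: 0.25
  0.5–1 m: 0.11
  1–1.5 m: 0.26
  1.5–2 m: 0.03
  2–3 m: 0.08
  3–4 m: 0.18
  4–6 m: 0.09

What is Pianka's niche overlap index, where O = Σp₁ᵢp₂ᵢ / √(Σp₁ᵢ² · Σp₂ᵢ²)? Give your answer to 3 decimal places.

Σ p₁ᵢp₂ᵢ = 0.0325 + 0.0132 + 0.0312 + 0.0048 + 0.0152 + 0.0306 + 0.0099 = 0.1374
Σp_1ᵢ² = 0.13² + 0.12² + 0.12² + 0.16² + 0.19² + 0.17² + 0.11² = 0.0169 + 0.0144 + 0.0144 + 0.0256 + 0.0361 + 0.0289 + 0.0121 = 0.1484
Σp_2ᵢ² = 0.25² + 0.11² + 0.26² + 0.03² + 0.08² + 0.18² + 0.09² = 0.0625 + 0.0121 + 0.0676 + 0.0009 + 0.0064 + 0.0324 + 0.0081 = 0.1900
O = 0.1374 / √(0.1484 × 0.1900) = 0.1374 / 0.167917 = 0.81826

0.818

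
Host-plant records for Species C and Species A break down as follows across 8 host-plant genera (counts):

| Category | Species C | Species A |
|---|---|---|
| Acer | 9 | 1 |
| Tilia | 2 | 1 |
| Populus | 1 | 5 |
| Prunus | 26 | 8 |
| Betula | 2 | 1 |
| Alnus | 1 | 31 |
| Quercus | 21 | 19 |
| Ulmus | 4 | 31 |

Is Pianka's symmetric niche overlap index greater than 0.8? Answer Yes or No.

No

Proportions for Species C (n=66): 9/66=0.1364, 2/66=0.0303, 1/66=0.0152, 26/66=0.3939, 2/66=0.0303, 1/66=0.0152, 21/66=0.3182, 4/66=0.0606
Proportions for Species A (n=97): 1/97=0.0103, 1/97=0.0103, 5/97=0.0515, 8/97=0.0825, 1/97=0.0103, 31/97=0.3196, 19/97=0.1959, 31/97=0.3196
Σ p₁ᵢp₂ᵢ = 0.001405 + 0.000312 + 0.000783 + 0.032497 + 0.000312 + 0.004858 + 0.062335 + 0.019368 = 0.121870
Σp_1ᵢ² = 0.1364² + 0.0303² + 0.0152² + 0.3939² + 0.0303² + 0.0152² + 0.3182² + 0.0606² = 0.018605 + 0.000918 + 0.000231 + 0.155157 + 0.000918 + 0.000231 + 0.101251 + 0.003672 = 0.280983
Σp_2ᵢ² = 0.0103² + 0.0103² + 0.0515² + 0.0825² + 0.0103² + 0.3196² + 0.1959² + 0.3196² = 0.000106 + 0.000106 + 0.002652 + 0.006806 + 0.000106 + 0.102144 + 0.038377 + 0.102144 = 0.252441
O = 0.121870 / √(0.280983 × 0.252441) = 0.121870 / 0.2663299 = 0.4576
O = 0.4576 < 0.8 → No.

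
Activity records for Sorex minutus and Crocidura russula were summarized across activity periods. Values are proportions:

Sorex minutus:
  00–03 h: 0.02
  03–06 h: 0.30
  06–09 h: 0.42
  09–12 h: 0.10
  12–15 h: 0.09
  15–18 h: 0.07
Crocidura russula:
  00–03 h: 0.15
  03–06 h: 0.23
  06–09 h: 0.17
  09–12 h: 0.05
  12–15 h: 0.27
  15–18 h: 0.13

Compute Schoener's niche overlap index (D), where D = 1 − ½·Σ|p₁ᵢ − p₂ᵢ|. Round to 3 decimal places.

Σ|p₁ᵢ − p₂ᵢ| = 0.13 + 0.07 + 0.25 + 0.05 + 0.18 + 0.06 = 0.74
D = 1 − ½ × 0.74 = 1 − 0.370 = 0.63000

0.630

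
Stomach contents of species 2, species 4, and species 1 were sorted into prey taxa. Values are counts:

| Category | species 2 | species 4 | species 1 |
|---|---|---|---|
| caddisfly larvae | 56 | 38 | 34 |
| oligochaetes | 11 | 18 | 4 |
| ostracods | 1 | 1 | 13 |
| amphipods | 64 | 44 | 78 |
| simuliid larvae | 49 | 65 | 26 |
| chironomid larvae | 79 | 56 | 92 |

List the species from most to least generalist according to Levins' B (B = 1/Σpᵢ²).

species 4 > species 2 > species 1

Proportions for species 2 (n=260): 56/260=0.2154, 11/260=0.0423, 1/260=0.0038, 64/260=0.2462, 49/260=0.1885, 79/260=0.3038
Proportions for species 4 (n=222): 38/222=0.1712, 18/222=0.0811, 1/222=0.0045, 44/222=0.1982, 65/222=0.2928, 56/222=0.2523
Proportions for species 1 (n=247): 34/247=0.1377, 4/247=0.0162, 13/247=0.0526, 78/247=0.3158, 26/247=0.1053, 92/247=0.3725
Σp_2ᵢ² = 0.2154² + 0.0423² + 0.0038² + 0.2462² + 0.1885² + 0.3038² = 0.046397 + 0.001789 + 0.000014 + 0.060614 + 0.035532 + 0.092294 = 0.236640
B_2 = 1 / 0.236640 = 4.2258
Σp_4ᵢ² = 0.1712² + 0.0811² + 0.0045² + 0.1982² + 0.2928² + 0.2523² = 0.029309 + 0.006577 + 0.000020 + 0.039283 + 0.085732 + 0.063655 = 0.224576
B_4 = 1 / 0.224576 = 4.4528
Σp_1ᵢ² = 0.1377² + 0.0162² + 0.0526² + 0.3158² + 0.1053² + 0.3725² = 0.018961 + 0.000262 + 0.002767 + 0.099730 + 0.011088 + 0.138756 = 0.271564
B_1 = 1 / 0.271564 = 3.6824
Ranking by B (broadest → narrowest): species 4 (4.45) > species 2 (4.23) > species 1 (3.68)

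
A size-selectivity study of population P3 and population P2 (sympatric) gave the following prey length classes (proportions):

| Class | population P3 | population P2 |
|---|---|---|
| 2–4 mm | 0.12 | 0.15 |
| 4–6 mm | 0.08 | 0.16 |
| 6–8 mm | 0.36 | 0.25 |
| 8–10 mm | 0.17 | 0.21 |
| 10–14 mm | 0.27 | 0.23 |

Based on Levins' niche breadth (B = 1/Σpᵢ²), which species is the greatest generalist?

Σp_P3ᵢ² = 0.12² + 0.08² + 0.36² + 0.17² + 0.27² = 0.0144 + 0.0064 + 0.1296 + 0.0289 + 0.0729 = 0.2522
B_P3 = 1 / 0.2522 = 3.9651
Σp_P2ᵢ² = 0.15² + 0.16² + 0.25² + 0.21² + 0.23² = 0.0225 + 0.0256 + 0.0625 + 0.0441 + 0.0529 = 0.2076
B_P2 = 1 / 0.2076 = 4.8170
Highest B → broadest niche (most generalist): population P2 (B = 4.82).

population P2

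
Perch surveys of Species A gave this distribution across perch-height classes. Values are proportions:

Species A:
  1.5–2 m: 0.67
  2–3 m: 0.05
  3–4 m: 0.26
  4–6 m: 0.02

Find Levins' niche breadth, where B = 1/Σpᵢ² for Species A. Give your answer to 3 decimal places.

1.925

Σpᵢ² = 0.67² + 0.05² + 0.26² + 0.02² = 0.4489 + 0.0025 + 0.0676 + 0.0004 = 0.5194
B = 1 / 0.5194 = 1.92530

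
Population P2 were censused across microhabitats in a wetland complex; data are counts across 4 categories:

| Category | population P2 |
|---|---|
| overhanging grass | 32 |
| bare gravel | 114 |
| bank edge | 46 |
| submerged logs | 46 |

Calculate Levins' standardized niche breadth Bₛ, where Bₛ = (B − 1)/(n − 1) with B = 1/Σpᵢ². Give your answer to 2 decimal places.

0.70

Proportions for population P2 (n=238): 32/238=0.1345, 114/238=0.4790, 46/238=0.1933, 46/238=0.1933
Σpᵢ² = 0.1345² + 0.4790² + 0.1933² + 0.1933² = 0.018090 + 0.229441 + 0.037365 + 0.037365 = 0.322261
B = 1 / 0.322261 = 3.1031
Bₛ = (B − 1)/(n − 1) = (3.1031 − 1)/(4 − 1) = 2.1031/3 = 0.7010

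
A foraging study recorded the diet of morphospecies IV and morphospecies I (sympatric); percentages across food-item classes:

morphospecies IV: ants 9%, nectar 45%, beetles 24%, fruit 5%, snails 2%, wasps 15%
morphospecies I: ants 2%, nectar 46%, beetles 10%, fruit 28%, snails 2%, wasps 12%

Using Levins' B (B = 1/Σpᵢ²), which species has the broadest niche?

Convert percentages to proportions (divide by 100).
Σp_IVᵢ² = 0.09² + 0.45² + 0.24² + 0.05² + 0.02² + 0.15² = 0.0081 + 0.2025 + 0.0576 + 0.0025 + 0.0004 + 0.0225 = 0.2936
B_IV = 1 / 0.2936 = 3.4060
Σp_Iᵢ² = 0.02² + 0.46² + 0.10² + 0.28² + 0.02² + 0.12² = 0.0004 + 0.2116 + 0.0100 + 0.0784 + 0.0004 + 0.0144 = 0.3152
B_I = 1 / 0.3152 = 3.1726
Highest B → broadest niche (most generalist): morphospecies IV (B = 3.41).

morphospecies IV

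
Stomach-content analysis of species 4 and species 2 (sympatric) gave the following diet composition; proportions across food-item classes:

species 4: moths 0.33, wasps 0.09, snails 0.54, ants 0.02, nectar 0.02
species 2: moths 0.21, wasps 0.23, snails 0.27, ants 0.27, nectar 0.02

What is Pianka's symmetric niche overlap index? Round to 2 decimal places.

Σ p₁ᵢp₂ᵢ = 0.0693 + 0.0207 + 0.1458 + 0.0054 + 0.0004 = 0.2416
Σp_1ᵢ² = 0.33² + 0.09² + 0.54² + 0.02² + 0.02² = 0.1089 + 0.0081 + 0.2916 + 0.0004 + 0.0004 = 0.4094
Σp_2ᵢ² = 0.21² + 0.23² + 0.27² + 0.27² + 0.02² = 0.0441 + 0.0529 + 0.0729 + 0.0729 + 0.0004 = 0.2432
O = 0.2416 / √(0.4094 × 0.2432) = 0.2416 / 0.31554 = 0.7657

0.77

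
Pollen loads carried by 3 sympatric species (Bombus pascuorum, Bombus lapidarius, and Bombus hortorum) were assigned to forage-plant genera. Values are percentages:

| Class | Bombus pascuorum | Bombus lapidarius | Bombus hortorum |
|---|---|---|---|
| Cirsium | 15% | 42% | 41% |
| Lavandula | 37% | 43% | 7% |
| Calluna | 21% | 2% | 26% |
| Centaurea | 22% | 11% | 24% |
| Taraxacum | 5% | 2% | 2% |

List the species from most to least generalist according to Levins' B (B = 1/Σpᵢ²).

Bombus pascuorum > Bombus hortorum > Bombus lapidarius

Convert percentages to proportions (divide by 100).
Σp_pascᵢ² = 0.15² + 0.37² + 0.21² + 0.22² + 0.05² = 0.0225 + 0.1369 + 0.0441 + 0.0484 + 0.0025 = 0.2544
B_pasc = 1 / 0.2544 = 3.9308
Σp_lapiᵢ² = 0.42² + 0.43² + 0.02² + 0.11² + 0.02² = 0.1764 + 0.1849 + 0.0004 + 0.0121 + 0.0004 = 0.3742
B_lapi = 1 / 0.3742 = 2.6724
Σp_hortᵢ² = 0.41² + 0.07² + 0.26² + 0.24² + 0.02² = 0.1681 + 0.0049 + 0.0676 + 0.0576 + 0.0004 = 0.2986
B_hort = 1 / 0.2986 = 3.3490
Ranking by B (broadest → narrowest): Bombus pascuorum (3.93) > Bombus hortorum (3.35) > Bombus lapidarius (2.67)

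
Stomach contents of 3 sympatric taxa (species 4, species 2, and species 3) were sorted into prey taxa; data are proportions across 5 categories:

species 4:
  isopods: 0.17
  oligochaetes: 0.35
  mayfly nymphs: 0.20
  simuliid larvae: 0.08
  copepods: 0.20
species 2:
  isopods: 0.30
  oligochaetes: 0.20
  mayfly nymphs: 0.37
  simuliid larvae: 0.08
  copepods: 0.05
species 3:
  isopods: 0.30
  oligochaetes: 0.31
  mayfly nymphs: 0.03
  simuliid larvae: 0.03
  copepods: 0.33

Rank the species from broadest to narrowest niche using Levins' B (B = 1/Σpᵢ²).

Σp_4ᵢ² = 0.17² + 0.35² + 0.20² + 0.08² + 0.20² = 0.0289 + 0.1225 + 0.0400 + 0.0064 + 0.0400 = 0.2378
B_4 = 1 / 0.2378 = 4.2052
Σp_2ᵢ² = 0.30² + 0.20² + 0.37² + 0.08² + 0.05² = 0.0900 + 0.0400 + 0.1369 + 0.0064 + 0.0025 = 0.2758
B_2 = 1 / 0.2758 = 3.6258
Σp_3ᵢ² = 0.30² + 0.31² + 0.03² + 0.03² + 0.33² = 0.0900 + 0.0961 + 0.0009 + 0.0009 + 0.1089 = 0.2968
B_3 = 1 / 0.2968 = 3.3693
Ranking by B (broadest → narrowest): species 4 (4.21) > species 2 (3.63) > species 3 (3.37)

species 4 > species 2 > species 3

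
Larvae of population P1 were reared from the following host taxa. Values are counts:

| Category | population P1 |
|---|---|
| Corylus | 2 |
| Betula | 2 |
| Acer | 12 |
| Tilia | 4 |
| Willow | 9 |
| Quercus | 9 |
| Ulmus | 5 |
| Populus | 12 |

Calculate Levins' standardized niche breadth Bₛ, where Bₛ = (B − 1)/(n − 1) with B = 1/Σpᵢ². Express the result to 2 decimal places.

Proportions for population P1 (n=55): 2/55=0.0364, 2/55=0.0364, 12/55=0.2182, 4/55=0.0727, 9/55=0.1636, 9/55=0.1636, 5/55=0.0909, 12/55=0.2182
Σpᵢ² = 0.0364² + 0.0364² + 0.2182² + 0.0727² + 0.1636² + 0.1636² + 0.0909² + 0.2182² = 0.001325 + 0.001325 + 0.047611 + 0.005285 + 0.026765 + 0.026765 + 0.008263 + 0.047611 = 0.164950
B = 1 / 0.164950 = 6.0624
Bₛ = (B − 1)/(n − 1) = (6.0624 − 1)/(8 − 1) = 5.0624/7 = 0.7232

0.72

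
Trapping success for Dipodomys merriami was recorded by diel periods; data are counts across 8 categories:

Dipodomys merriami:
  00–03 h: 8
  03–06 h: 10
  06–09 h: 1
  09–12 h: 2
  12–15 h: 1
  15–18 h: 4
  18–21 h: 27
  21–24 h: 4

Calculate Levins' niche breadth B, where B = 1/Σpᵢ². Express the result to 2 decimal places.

Proportions for Dipodomys merriami (n=57): 8/57=0.1404, 10/57=0.1754, 1/57=0.0175, 2/57=0.0351, 1/57=0.0175, 4/57=0.0702, 27/57=0.4737, 4/57=0.0702
Σpᵢ² = 0.1404² + 0.1754² + 0.0175² + 0.0351² + 0.0175² + 0.0702² + 0.4737² + 0.0702² = 0.019712 + 0.030765 + 0.000306 + 0.001232 + 0.000306 + 0.004928 + 0.224392 + 0.004928 = 0.286569
B = 1 / 0.286569 = 3.4896

3.49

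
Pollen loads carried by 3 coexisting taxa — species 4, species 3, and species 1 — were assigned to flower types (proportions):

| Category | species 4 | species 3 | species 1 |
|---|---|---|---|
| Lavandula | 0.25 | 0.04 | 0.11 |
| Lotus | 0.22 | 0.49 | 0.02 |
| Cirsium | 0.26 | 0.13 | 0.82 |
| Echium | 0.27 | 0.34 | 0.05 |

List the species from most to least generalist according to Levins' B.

Σp_4ᵢ² = 0.25² + 0.22² + 0.26² + 0.27² = 0.0625 + 0.0484 + 0.0676 + 0.0729 = 0.2514
B_4 = 1 / 0.2514 = 3.9777
Σp_3ᵢ² = 0.04² + 0.49² + 0.13² + 0.34² = 0.0016 + 0.2401 + 0.0169 + 0.1156 = 0.3742
B_3 = 1 / 0.3742 = 2.6724
Σp_1ᵢ² = 0.11² + 0.02² + 0.82² + 0.05² = 0.0121 + 0.0004 + 0.6724 + 0.0025 = 0.6874
B_1 = 1 / 0.6874 = 1.4548
Ranking by B (broadest → narrowest): species 4 (3.98) > species 3 (2.67) > species 1 (1.45)

species 4 > species 3 > species 1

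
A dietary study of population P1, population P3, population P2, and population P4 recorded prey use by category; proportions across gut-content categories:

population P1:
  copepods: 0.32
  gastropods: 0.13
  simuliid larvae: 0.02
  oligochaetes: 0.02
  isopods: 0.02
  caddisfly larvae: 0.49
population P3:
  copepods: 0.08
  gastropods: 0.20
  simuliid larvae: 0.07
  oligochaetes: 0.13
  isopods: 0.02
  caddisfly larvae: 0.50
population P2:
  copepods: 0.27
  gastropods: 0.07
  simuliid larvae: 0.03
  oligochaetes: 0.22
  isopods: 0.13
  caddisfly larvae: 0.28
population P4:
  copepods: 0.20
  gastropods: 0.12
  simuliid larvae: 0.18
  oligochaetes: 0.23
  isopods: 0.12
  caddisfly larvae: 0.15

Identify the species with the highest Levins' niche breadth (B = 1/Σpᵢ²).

Σp_P1ᵢ² = 0.32² + 0.13² + 0.02² + 0.02² + 0.02² + 0.49² = 0.1024 + 0.0169 + 0.0004 + 0.0004 + 0.0004 + 0.2401 = 0.3606
B_P1 = 1 / 0.3606 = 2.7732
Σp_P3ᵢ² = 0.08² + 0.20² + 0.07² + 0.13² + 0.02² + 0.50² = 0.0064 + 0.0400 + 0.0049 + 0.0169 + 0.0004 + 0.2500 = 0.3186
B_P3 = 1 / 0.3186 = 3.1387
Σp_P2ᵢ² = 0.27² + 0.07² + 0.03² + 0.22² + 0.13² + 0.28² = 0.0729 + 0.0049 + 0.0009 + 0.0484 + 0.0169 + 0.0784 = 0.2224
B_P2 = 1 / 0.2224 = 4.4964
Σp_P4ᵢ² = 0.20² + 0.12² + 0.18² + 0.23² + 0.12² + 0.15² = 0.0400 + 0.0144 + 0.0324 + 0.0529 + 0.0144 + 0.0225 = 0.1766
B_P4 = 1 / 0.1766 = 5.6625
Highest B → broadest niche (most generalist): population P4 (B = 5.66).

population P4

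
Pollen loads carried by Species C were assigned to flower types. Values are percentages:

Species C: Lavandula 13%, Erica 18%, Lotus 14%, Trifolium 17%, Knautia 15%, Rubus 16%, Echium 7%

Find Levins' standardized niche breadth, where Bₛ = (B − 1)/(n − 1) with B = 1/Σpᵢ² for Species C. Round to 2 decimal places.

Convert percentages to proportions (divide by 100).
Σpᵢ² = 0.13² + 0.18² + 0.14² + 0.17² + 0.15² + 0.16² + 0.07² = 0.0169 + 0.0324 + 0.0196 + 0.0289 + 0.0225 + 0.0256 + 0.0049 = 0.1508
B = 1 / 0.1508 = 6.6313
Bₛ = (B − 1)/(n − 1) = (6.6313 − 1)/(7 − 1) = 5.6313/6 = 0.9386

0.94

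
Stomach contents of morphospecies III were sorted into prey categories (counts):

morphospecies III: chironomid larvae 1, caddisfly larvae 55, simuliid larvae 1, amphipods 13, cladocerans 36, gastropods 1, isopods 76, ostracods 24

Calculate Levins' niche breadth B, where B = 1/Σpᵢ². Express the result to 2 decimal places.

Proportions for morphospecies III (n=207): 1/207=0.0048, 55/207=0.2657, 1/207=0.0048, 13/207=0.0628, 36/207=0.1739, 1/207=0.0048, 76/207=0.3671, 24/207=0.1159
Σpᵢ² = 0.0048² + 0.2657² + 0.0048² + 0.0628² + 0.1739² + 0.0048² + 0.3671² + 0.1159² = 0.000023 + 0.070596 + 0.000023 + 0.003944 + 0.030241 + 0.000023 + 0.134762 + 0.013433 = 0.253045
B = 1 / 0.253045 = 3.9519

3.95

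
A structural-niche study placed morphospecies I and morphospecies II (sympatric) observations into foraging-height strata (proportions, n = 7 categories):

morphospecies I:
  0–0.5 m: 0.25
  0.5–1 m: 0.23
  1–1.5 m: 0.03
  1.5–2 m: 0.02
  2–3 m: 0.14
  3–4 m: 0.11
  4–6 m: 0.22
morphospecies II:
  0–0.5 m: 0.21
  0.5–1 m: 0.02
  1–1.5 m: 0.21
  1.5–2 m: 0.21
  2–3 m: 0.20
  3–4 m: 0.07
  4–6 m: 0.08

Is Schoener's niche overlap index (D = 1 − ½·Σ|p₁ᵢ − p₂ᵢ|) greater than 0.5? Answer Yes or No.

Σ|p₁ᵢ − p₂ᵢ| = 0.04 + 0.21 + 0.18 + 0.19 + 0.06 + 0.04 + 0.14 = 0.86
D = 1 − ½ × 0.86 = 1 − 0.430 = 0.5700
D = 0.5700 > 0.5 → Yes.

Yes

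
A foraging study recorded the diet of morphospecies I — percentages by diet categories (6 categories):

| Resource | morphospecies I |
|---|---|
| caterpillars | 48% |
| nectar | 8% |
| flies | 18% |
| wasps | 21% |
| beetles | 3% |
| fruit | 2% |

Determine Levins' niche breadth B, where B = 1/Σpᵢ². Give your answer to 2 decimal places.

3.18

Convert percentages to proportions (divide by 100).
Σpᵢ² = 0.48² + 0.08² + 0.18² + 0.21² + 0.03² + 0.02² = 0.2304 + 0.0064 + 0.0324 + 0.0441 + 0.0009 + 0.0004 = 0.3146
B = 1 / 0.3146 = 3.1786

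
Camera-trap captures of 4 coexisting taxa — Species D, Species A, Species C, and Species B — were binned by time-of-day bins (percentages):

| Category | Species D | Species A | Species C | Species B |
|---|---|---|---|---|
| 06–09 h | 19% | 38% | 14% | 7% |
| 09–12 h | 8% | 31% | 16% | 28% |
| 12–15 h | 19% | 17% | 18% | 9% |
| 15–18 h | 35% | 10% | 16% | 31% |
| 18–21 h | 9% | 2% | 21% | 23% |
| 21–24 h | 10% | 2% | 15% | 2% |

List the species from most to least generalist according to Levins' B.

Convert percentages to proportions (divide by 100).
Σp_Dᵢ² = 0.19² + 0.08² + 0.19² + 0.35² + 0.09² + 0.10² = 0.0361 + 0.0064 + 0.0361 + 0.1225 + 0.0081 + 0.0100 = 0.2192
B_D = 1 / 0.2192 = 4.5620
Σp_Aᵢ² = 0.38² + 0.31² + 0.17² + 0.10² + 0.02² + 0.02² = 0.1444 + 0.0961 + 0.0289 + 0.0100 + 0.0004 + 0.0004 = 0.2802
B_A = 1 / 0.2802 = 3.5689
Σp_Cᵢ² = 0.14² + 0.16² + 0.18² + 0.16² + 0.21² + 0.15² = 0.0196 + 0.0256 + 0.0324 + 0.0256 + 0.0441 + 0.0225 = 0.1698
B_C = 1 / 0.1698 = 5.8893
Σp_Bᵢ² = 0.07² + 0.28² + 0.09² + 0.31² + 0.23² + 0.02² = 0.0049 + 0.0784 + 0.0081 + 0.0961 + 0.0529 + 0.0004 = 0.2408
B_B = 1 / 0.2408 = 4.1528
Ranking by B (broadest → narrowest): Species C (5.89) > Species D (4.56) > Species B (4.15) > Species A (3.57)

Species C > Species D > Species B > Species A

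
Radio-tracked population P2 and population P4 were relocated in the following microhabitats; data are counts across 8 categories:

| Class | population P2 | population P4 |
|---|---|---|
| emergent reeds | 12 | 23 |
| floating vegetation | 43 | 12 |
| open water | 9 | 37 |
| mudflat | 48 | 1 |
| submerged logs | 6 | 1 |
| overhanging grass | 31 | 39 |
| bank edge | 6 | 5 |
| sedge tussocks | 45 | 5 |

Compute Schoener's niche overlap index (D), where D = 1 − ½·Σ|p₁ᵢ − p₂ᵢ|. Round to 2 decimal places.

0.44

Proportions for population P2 (n=200): 12/200=0.0600, 43/200=0.2150, 9/200=0.0450, 48/200=0.2400, 6/200=0.0300, 31/200=0.1550, 6/200=0.0300, 45/200=0.2250
Proportions for population P4 (n=123): 23/123=0.1870, 12/123=0.0976, 37/123=0.3008, 1/123=0.0081, 1/123=0.0081, 39/123=0.3171, 5/123=0.0407, 5/123=0.0407
Σ|p₁ᵢ − p₂ᵢ| = 0.1270 + 0.1174 + 0.2558 + 0.2319 + 0.0219 + 0.1621 + 0.0107 + 0.1843 = 1.1111
D = 1 − ½ × 1.1111 = 1 − 0.55555 = 0.44445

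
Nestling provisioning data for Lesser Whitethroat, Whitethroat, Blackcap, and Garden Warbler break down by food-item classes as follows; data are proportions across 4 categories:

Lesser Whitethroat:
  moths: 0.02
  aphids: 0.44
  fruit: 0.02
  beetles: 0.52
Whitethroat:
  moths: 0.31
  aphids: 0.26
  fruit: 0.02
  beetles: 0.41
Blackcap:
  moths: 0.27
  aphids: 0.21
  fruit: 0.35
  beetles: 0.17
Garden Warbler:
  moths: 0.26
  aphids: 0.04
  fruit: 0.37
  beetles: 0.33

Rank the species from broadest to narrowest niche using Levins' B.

Blackcap > Garden Warbler > Whitethroat > Lesser Whitethroat

Σp_Lessᵢ² = 0.02² + 0.44² + 0.02² + 0.52² = 0.0004 + 0.1936 + 0.0004 + 0.2704 = 0.4648
B_Less = 1 / 0.4648 = 2.1515
Σp_Whitᵢ² = 0.31² + 0.26² + 0.02² + 0.41² = 0.0961 + 0.0676 + 0.0004 + 0.1681 = 0.3322
B_Whit = 1 / 0.3322 = 3.0102
Σp_Blacᵢ² = 0.27² + 0.21² + 0.35² + 0.17² = 0.0729 + 0.0441 + 0.1225 + 0.0289 = 0.2684
B_Blac = 1 / 0.2684 = 3.7258
Σp_Gardᵢ² = 0.26² + 0.04² + 0.37² + 0.33² = 0.0676 + 0.0016 + 0.1369 + 0.1089 = 0.3150
B_Gard = 1 / 0.3150 = 3.1746
Ranking by B (broadest → narrowest): Blackcap (3.73) > Garden Warbler (3.17) > Whitethroat (3.01) > Lesser Whitethroat (2.15)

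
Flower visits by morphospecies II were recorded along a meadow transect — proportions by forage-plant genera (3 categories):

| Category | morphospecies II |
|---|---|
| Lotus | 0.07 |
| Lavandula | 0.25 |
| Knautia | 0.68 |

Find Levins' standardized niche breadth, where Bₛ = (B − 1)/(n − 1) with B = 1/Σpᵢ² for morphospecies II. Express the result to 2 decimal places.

Σpᵢ² = 0.07² + 0.25² + 0.68² = 0.0049 + 0.0625 + 0.4624 = 0.5298
B = 1 / 0.5298 = 1.8875
Bₛ = (B − 1)/(n − 1) = (1.8875 − 1)/(3 − 1) = 0.8875/2 = 0.4438

0.44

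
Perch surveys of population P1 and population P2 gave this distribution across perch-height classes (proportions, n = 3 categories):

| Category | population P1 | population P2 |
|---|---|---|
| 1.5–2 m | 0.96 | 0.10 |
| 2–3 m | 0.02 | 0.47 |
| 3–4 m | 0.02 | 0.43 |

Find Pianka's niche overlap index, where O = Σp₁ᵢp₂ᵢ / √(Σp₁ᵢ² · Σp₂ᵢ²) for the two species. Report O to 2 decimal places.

0.18

Σ p₁ᵢp₂ᵢ = 0.0960 + 0.0094 + 0.0086 = 0.1140
Σp_1ᵢ² = 0.96² + 0.02² + 0.02² = 0.9216 + 0.0004 + 0.0004 = 0.9224
Σp_2ᵢ² = 0.10² + 0.47² + 0.43² = 0.0100 + 0.2209 + 0.1849 = 0.4158
O = 0.1140 / √(0.9224 × 0.4158) = 0.1140 / 0.61930 = 0.1841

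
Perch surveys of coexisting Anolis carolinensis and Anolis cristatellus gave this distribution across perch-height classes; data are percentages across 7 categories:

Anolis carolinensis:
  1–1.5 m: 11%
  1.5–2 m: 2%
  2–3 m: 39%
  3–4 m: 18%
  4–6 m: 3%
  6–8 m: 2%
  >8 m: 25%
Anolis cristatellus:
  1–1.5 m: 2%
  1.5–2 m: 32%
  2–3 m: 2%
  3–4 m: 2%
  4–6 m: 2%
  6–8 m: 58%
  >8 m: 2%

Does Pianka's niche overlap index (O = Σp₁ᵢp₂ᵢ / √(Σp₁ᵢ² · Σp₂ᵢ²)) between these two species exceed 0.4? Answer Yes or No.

Convert percentages to proportions (divide by 100).
Σ p₁ᵢp₂ᵢ = 0.0022 + 0.0064 + 0.0078 + 0.0036 + 0.0006 + 0.0116 + 0.0050 = 0.0372
Σp_1ᵢ² = 0.11² + 0.02² + 0.39² + 0.18² + 0.03² + 0.02² + 0.25² = 0.0121 + 0.0004 + 0.1521 + 0.0324 + 0.0009 + 0.0004 + 0.0625 = 0.2608
Σp_2ᵢ² = 0.02² + 0.32² + 0.02² + 0.02² + 0.02² + 0.58² + 0.02² = 0.0004 + 0.1024 + 0.0004 + 0.0004 + 0.0004 + 0.3364 + 0.0004 = 0.4408
O = 0.0372 / √(0.2608 × 0.4408) = 0.0372 / 0.33906 = 0.1097
O = 0.1097 < 0.4 → No.

No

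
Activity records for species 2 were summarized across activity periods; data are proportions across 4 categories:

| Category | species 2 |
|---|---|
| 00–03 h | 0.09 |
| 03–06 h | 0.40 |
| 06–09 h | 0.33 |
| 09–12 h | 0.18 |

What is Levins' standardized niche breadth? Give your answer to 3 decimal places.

Σpᵢ² = 0.09² + 0.40² + 0.33² + 0.18² = 0.0081 + 0.1600 + 0.1089 + 0.0324 = 0.3094
B = 1 / 0.3094 = 3.23206
Bₛ = (B − 1)/(n − 1) = (3.23206 − 1)/(4 − 1) = 2.23206/3 = 0.74402

0.744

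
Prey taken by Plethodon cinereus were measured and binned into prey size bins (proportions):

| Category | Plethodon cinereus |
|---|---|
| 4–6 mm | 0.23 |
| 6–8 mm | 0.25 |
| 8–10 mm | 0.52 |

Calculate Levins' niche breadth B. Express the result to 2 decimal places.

2.59

Σpᵢ² = 0.23² + 0.25² + 0.52² = 0.0529 + 0.0625 + 0.2704 = 0.3858
B = 1 / 0.3858 = 2.5920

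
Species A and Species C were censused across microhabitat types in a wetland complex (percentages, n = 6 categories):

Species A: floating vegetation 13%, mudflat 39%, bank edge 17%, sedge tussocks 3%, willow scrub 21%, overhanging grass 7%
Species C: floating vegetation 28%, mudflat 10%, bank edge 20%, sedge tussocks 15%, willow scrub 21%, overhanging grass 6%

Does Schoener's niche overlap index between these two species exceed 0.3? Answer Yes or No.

Convert percentages to proportions (divide by 100).
Σ|p₁ᵢ − p₂ᵢ| = 0.15 + 0.29 + 0.03 + 0.12 + 0.00 + 0.01 = 0.60
D = 1 − ½ × 0.60 = 1 − 0.300 = 0.7000
D = 0.7000 > 0.3 → Yes.

Yes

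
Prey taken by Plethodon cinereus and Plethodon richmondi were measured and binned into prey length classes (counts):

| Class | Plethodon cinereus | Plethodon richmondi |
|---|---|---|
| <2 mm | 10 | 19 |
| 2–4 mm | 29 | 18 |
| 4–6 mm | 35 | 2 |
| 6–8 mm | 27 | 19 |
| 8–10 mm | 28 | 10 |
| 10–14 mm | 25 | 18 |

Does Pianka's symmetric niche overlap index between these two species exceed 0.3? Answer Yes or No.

Yes

Proportions for Plethodon cinereus (n=154): 10/154=0.0649, 29/154=0.1883, 35/154=0.2273, 27/154=0.1753, 28/154=0.1818, 25/154=0.1623
Proportions for Plethodon richmondi (n=86): 19/86=0.2209, 18/86=0.2093, 2/86=0.0233, 19/86=0.2209, 10/86=0.1163, 18/86=0.2093
Σ p₁ᵢp₂ᵢ = 0.014336 + 0.039411 + 0.005296 + 0.038724 + 0.021143 + 0.033969 = 0.152879
Σp_1ᵢ² = 0.0649² + 0.1883² + 0.2273² + 0.1753² + 0.1818² + 0.1623² = 0.004212 + 0.035457 + 0.051665 + 0.030730 + 0.033051 + 0.026341 = 0.181456
Σp_2ᵢ² = 0.2209² + 0.2093² + 0.0233² + 0.2209² + 0.1163² + 0.2093² = 0.048797 + 0.043806 + 0.000543 + 0.048797 + 0.013526 + 0.043806 = 0.199275
O = 0.152879 / √(0.181456 × 0.199275) = 0.152879 / 0.1901569 = 0.8040
O = 0.8040 > 0.3 → Yes.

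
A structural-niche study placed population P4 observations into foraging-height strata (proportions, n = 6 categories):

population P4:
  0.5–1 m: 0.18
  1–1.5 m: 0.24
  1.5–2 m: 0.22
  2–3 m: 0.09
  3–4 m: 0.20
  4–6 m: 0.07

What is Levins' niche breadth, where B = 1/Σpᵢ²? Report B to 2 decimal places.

Σpᵢ² = 0.18² + 0.24² + 0.22² + 0.09² + 0.20² + 0.07² = 0.0324 + 0.0576 + 0.0484 + 0.0081 + 0.0400 + 0.0049 = 0.1914
B = 1 / 0.1914 = 5.2247

5.22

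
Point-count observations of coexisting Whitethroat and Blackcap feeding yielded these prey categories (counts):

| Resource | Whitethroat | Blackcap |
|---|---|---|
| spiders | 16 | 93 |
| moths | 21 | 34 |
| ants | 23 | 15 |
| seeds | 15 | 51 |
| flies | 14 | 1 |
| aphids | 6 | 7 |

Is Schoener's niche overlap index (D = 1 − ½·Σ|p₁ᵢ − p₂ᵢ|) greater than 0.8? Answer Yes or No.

Proportions for Whitethroat (n=95): 16/95=0.1684, 21/95=0.2211, 23/95=0.2421, 15/95=0.1579, 14/95=0.1474, 6/95=0.0632
Proportions for Blackcap (n=201): 93/201=0.4627, 34/201=0.1692, 15/201=0.0746, 51/201=0.2537, 1/201=0.0050, 7/201=0.0348
Σ|p₁ᵢ − p₂ᵢ| = 0.2943 + 0.0519 + 0.1675 + 0.0958 + 0.1424 + 0.0284 = 0.7803
D = 1 − ½ × 0.7803 = 1 − 0.39015 = 0.60985
D = 0.60985 < 0.8 → No.

No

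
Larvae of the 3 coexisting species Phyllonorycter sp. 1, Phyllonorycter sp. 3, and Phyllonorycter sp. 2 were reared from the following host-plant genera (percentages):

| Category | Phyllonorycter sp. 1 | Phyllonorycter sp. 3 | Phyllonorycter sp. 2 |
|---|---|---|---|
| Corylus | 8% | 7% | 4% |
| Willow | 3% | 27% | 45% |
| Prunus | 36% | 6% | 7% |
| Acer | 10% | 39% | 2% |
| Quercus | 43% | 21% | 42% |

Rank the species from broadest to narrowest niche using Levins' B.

Phyllonorycter sp. 3 > Phyllonorycter sp. 1 > Phyllonorycter sp. 2

Convert percentages to proportions (divide by 100).
Σp_1ᵢ² = 0.08² + 0.03² + 0.36² + 0.10² + 0.43² = 0.0064 + 0.0009 + 0.1296 + 0.0100 + 0.1849 = 0.3318
B_1 = 1 / 0.3318 = 3.0139
Σp_3ᵢ² = 0.07² + 0.27² + 0.06² + 0.39² + 0.21² = 0.0049 + 0.0729 + 0.0036 + 0.1521 + 0.0441 = 0.2776
B_3 = 1 / 0.2776 = 3.6023
Σp_2ᵢ² = 0.04² + 0.45² + 0.07² + 0.02² + 0.42² = 0.0016 + 0.2025 + 0.0049 + 0.0004 + 0.1764 = 0.3858
B_2 = 1 / 0.3858 = 2.5920
Ranking by B (broadest → narrowest): Phyllonorycter sp. 3 (3.60) > Phyllonorycter sp. 1 (3.01) > Phyllonorycter sp. 2 (2.59)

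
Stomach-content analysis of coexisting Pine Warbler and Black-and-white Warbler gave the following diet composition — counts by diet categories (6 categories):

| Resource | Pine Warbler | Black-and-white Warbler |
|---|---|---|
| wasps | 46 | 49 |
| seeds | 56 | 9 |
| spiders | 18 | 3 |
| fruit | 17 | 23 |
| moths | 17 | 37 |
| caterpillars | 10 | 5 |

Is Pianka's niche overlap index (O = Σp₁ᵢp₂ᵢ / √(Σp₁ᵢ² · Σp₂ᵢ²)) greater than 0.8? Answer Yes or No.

Proportions for Pine Warbler (n=164): 46/164=0.2805, 56/164=0.3415, 18/164=0.1098, 17/164=0.1037, 17/164=0.1037, 10/164=0.0610
Proportions for Black-and-white Warbler (n=126): 49/126=0.3889, 9/126=0.0714, 3/126=0.0238, 23/126=0.1825, 37/126=0.2937, 5/126=0.0397
Σ p₁ᵢp₂ᵢ = 0.109086 + 0.024383 + 0.002613 + 0.018925 + 0.030457 + 0.002422 = 0.187886
Σp_1ᵢ² = 0.2805² + 0.3415² + 0.1098² + 0.1037² + 0.1037² + 0.0610² = 0.078680 + 0.116622 + 0.012056 + 0.010754 + 0.010754 + 0.003721 = 0.232587
Σp_2ᵢ² = 0.3889² + 0.0714² + 0.0238² + 0.1825² + 0.2937² + 0.0397² = 0.151243 + 0.005098 + 0.000566 + 0.033306 + 0.086260 + 0.001576 = 0.278049
O = 0.187886 / √(0.232587 × 0.278049) = 0.187886 / 0.2543041 = 0.7388
O = 0.7388 < 0.8 → No.

No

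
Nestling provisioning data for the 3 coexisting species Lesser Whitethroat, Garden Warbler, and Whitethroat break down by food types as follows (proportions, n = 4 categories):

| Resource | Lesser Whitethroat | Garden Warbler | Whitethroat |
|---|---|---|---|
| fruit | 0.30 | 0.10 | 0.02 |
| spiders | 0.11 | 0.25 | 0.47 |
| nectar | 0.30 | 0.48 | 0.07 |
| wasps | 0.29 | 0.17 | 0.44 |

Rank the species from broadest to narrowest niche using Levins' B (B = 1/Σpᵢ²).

Lesser Whitethroat > Garden Warbler > Whitethroat

Σp_Lessᵢ² = 0.30² + 0.11² + 0.30² + 0.29² = 0.0900 + 0.0121 + 0.0900 + 0.0841 = 0.2762
B_Less = 1 / 0.2762 = 3.6206
Σp_Gardᵢ² = 0.10² + 0.25² + 0.48² + 0.17² = 0.0100 + 0.0625 + 0.2304 + 0.0289 = 0.3318
B_Gard = 1 / 0.3318 = 3.0139
Σp_Whitᵢ² = 0.02² + 0.47² + 0.07² + 0.44² = 0.0004 + 0.2209 + 0.0049 + 0.1936 = 0.4198
B_Whit = 1 / 0.4198 = 2.3821
Ranking by B (broadest → narrowest): Lesser Whitethroat (3.62) > Garden Warbler (3.01) > Whitethroat (2.38)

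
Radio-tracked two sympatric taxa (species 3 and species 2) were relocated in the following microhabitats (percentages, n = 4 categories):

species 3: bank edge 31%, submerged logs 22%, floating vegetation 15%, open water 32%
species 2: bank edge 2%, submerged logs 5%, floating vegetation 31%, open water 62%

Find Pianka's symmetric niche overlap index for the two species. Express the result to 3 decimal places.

0.726

Convert percentages to proportions (divide by 100).
Σ p₁ᵢp₂ᵢ = 0.0062 + 0.0110 + 0.0465 + 0.1984 = 0.2621
Σp_1ᵢ² = 0.31² + 0.22² + 0.15² + 0.32² = 0.0961 + 0.0484 + 0.0225 + 0.1024 = 0.2694
Σp_2ᵢ² = 0.02² + 0.05² + 0.31² + 0.62² = 0.0004 + 0.0025 + 0.0961 + 0.3844 = 0.4834
O = 0.2621 / √(0.2694 × 0.4834) = 0.2621 / 0.360871 = 0.72630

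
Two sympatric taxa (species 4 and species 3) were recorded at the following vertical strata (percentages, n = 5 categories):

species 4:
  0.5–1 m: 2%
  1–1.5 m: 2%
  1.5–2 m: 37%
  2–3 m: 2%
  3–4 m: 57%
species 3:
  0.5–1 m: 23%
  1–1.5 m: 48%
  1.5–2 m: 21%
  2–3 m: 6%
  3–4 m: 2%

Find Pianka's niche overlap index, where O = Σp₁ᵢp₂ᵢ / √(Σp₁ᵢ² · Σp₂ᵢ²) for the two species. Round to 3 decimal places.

0.267

Convert percentages to proportions (divide by 100).
Σ p₁ᵢp₂ᵢ = 0.0046 + 0.0096 + 0.0777 + 0.0012 + 0.0114 = 0.1045
Σp_1ᵢ² = 0.02² + 0.02² + 0.37² + 0.02² + 0.57² = 0.0004 + 0.0004 + 0.1369 + 0.0004 + 0.3249 = 0.4630
Σp_2ᵢ² = 0.23² + 0.48² + 0.21² + 0.06² + 0.02² = 0.0529 + 0.2304 + 0.0441 + 0.0036 + 0.0004 = 0.3314
O = 0.1045 / √(0.4630 × 0.3314) = 0.1045 / 0.391712 = 0.26678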